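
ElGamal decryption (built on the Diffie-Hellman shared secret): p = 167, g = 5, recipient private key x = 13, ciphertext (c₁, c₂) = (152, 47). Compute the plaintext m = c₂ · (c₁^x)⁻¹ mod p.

Shared mask s = c₁^x mod p = 152^13 mod 167.
152^1 ≡ 152 (mod 167)
152^2 = (152^1)^2 ≡ 152^2 = 23104 ≡ 58 (mod 167)
152^4 = (152^2)^2 ≡ 58^2 = 3364 ≡ 24 (mod 167)
152^8 = (152^4)^2 ≡ 24^2 = 576 ≡ 75 (mod 167)
152^13 = 152^8 · 152^4 · 152^1 ≡ 75 · 24 · 152 ≡ 54 (mod 167).
So s = 54; s⁻¹ ≡ 133 (mod 167).
m = c₂ · s⁻¹ mod 167 = 47 · 133 mod 167 = 72.

72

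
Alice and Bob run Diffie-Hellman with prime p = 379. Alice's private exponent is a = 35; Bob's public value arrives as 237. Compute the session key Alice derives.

194

Shared key K = 237^35 mod 379.
237^1 ≡ 237 (mod 379)
237^2 = (237^1)^2 ≡ 237^2 = 56169 ≡ 77 (mod 379)
237^4 = (237^2)^2 ≡ 77^2 = 5929 ≡ 244 (mod 379)
237^8 = (237^4)^2 ≡ 244^2 = 59536 ≡ 33 (mod 379)
237^16 = (237^8)^2 ≡ 33^2 = 1089 ≡ 331 (mod 379)
237^32 = (237^16)^2 ≡ 331^2 = 109561 ≡ 30 (mod 379)
237^35 = 237^32 · 237^2 · 237^1 ≡ 30 · 77 · 237 ≡ 194 (mod 379).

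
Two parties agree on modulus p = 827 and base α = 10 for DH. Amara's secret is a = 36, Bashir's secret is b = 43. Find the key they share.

Bashir sends B = α^b mod p = 10^43 mod 827.
10^1 ≡ 10 (mod 827)
10^2 = (10^1)^2 ≡ 10^2 = 100 ≡ 100 (mod 827)
10^4 = (10^2)^2 ≡ 100^2 = 10000 ≡ 76 (mod 827)
10^8 = (10^4)^2 ≡ 76^2 = 5776 ≡ 814 (mod 827)
10^16 = (10^8)^2 ≡ 814^2 = 662596 ≡ 169 (mod 827)
10^32 = (10^16)^2 ≡ 169^2 = 28561 ≡ 443 (mod 827)
10^43 = 10^32 · 10^8 · 10^2 · 10^1 ≡ 443 · 814 · 100 · 10 ≡ 228 (mod 827).
So B = 228. Amara then computes K = B^a mod p = 228^36 mod 827.
228^1 ≡ 228 (mod 827)
228^2 = (228^1)^2 ≡ 228^2 = 51984 ≡ 710 (mod 827)
228^4 = (228^2)^2 ≡ 710^2 = 504100 ≡ 457 (mod 827)
228^8 = (228^4)^2 ≡ 457^2 = 208849 ≡ 445 (mod 827)
228^16 = (228^8)^2 ≡ 445^2 = 198025 ≡ 372 (mod 827)
228^32 = (228^16)^2 ≡ 372^2 = 138384 ≡ 275 (mod 827)
228^36 = 228^32 · 228^4 ≡ 275 · 457 ≡ 798 (mod 827).

798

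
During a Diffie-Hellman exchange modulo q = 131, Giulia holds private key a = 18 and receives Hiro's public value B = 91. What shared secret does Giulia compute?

Shared key K = 91^18 mod 131.
91^1 ≡ 91 (mod 131)
91^2 = (91^1)^2 ≡ 91^2 = 8281 ≡ 28 (mod 131)
91^4 = (91^2)^2 ≡ 28^2 = 784 ≡ 129 (mod 131)
91^8 = (91^4)^2 ≡ 129^2 = 16641 ≡ 4 (mod 131)
91^16 = (91^8)^2 ≡ 4^2 = 16 ≡ 16 (mod 131)
91^18 = 91^16 · 91^2 ≡ 16 · 28 ≡ 55 (mod 131).

55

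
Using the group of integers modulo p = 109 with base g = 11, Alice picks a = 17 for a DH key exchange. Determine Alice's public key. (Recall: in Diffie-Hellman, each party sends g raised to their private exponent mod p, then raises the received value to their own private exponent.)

Public value = 11^17 mod 109.
11^1 ≡ 11 (mod 109)
11^2 = (11^1)^2 ≡ 11^2 = 121 ≡ 12 (mod 109)
11^4 = (11^2)^2 ≡ 12^2 = 144 ≡ 35 (mod 109)
11^8 = (11^4)^2 ≡ 35^2 = 1225 ≡ 26 (mod 109)
11^16 = (11^8)^2 ≡ 26^2 = 676 ≡ 22 (mod 109)
11^17 = 11^16 · 11^1 ≡ 22 · 11 ≡ 24 (mod 109).

24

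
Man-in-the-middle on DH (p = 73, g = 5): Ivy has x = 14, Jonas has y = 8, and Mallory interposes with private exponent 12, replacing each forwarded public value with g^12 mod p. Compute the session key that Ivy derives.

8

Ivy receives Mallory's public value M = 5^12 mod 73 instead of the honest one.
5^1 ≡ 5 (mod 73)
5^2 = (5^1)^2 ≡ 5^2 = 25 ≡ 25 (mod 73)
5^4 = (5^2)^2 ≡ 25^2 = 625 ≡ 41 (mod 73)
5^8 = (5^4)^2 ≡ 41^2 = 1681 ≡ 2 (mod 73)
5^12 = 5^8 · 5^4 ≡ 2 · 41 ≡ 9 (mod 73).
So M = 9. Ivy computes K = M^14 mod 73.
9^1 ≡ 9 (mod 73)
9^2 = (9^1)^2 ≡ 9^2 = 81 ≡ 8 (mod 73)
9^4 = (9^2)^2 ≡ 8^2 = 64 ≡ 64 (mod 73)
9^8 = (9^4)^2 ≡ 64^2 = 4096 ≡ 8 (mod 73)
9^14 = 9^8 · 9^4 · 9^2 ≡ 8 · 64 · 8 ≡ 8 (mod 73).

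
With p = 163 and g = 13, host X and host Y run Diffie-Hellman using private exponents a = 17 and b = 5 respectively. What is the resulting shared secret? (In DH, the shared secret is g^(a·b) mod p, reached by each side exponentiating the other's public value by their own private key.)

127

Host Y sends B = g^b mod p = 13^5 mod 163.
13^1 ≡ 13 (mod 163)
13^2 = (13^1)^2 ≡ 13^2 = 169 ≡ 6 (mod 163)
13^4 = (13^2)^2 ≡ 6^2 = 36 ≡ 36 (mod 163)
13^5 = 13^4 · 13^1 ≡ 36 · 13 ≡ 142 (mod 163).
So B = 142. Host X then computes K = B^a mod p = 142^17 mod 163.
142^1 ≡ 142 (mod 163)
142^2 = (142^1)^2 ≡ 142^2 = 20164 ≡ 115 (mod 163)
142^4 = (142^2)^2 ≡ 115^2 = 13225 ≡ 22 (mod 163)
142^8 = (142^4)^2 ≡ 22^2 = 484 ≡ 158 (mod 163)
142^16 = (142^8)^2 ≡ 158^2 = 24964 ≡ 25 (mod 163)
142^17 = 142^16 · 142^1 ≡ 25 · 142 ≡ 127 (mod 163).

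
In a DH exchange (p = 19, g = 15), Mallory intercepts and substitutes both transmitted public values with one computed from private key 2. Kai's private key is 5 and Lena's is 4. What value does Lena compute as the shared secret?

Lena receives Mallory's public value M = 15^2 mod 19 instead of the honest one.
15^1 ≡ 15 (mod 19)
15^2 = (15^1)^2 ≡ 15^2 = 225 ≡ 16 (mod 19)
So M = 16. Lena computes K = M^4 mod 19.
16^1 ≡ 16 (mod 19)
16^2 = (16^1)^2 ≡ 16^2 = 256 ≡ 9 (mod 19)
16^4 = (16^2)^2 ≡ 9^2 = 81 ≡ 5 (mod 19)

5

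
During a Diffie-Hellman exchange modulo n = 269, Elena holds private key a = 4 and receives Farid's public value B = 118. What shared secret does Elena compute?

61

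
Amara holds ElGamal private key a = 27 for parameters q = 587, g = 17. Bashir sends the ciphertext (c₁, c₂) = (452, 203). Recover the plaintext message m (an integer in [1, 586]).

73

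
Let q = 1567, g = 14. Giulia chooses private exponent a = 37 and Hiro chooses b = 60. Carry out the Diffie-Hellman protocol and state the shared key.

Giulia sends A = g^a mod q = 14^37 mod 1567.
14^1 ≡ 14 (mod 1567)
14^2 = (14^1)^2 ≡ 14^2 = 196 ≡ 196 (mod 1567)
14^4 = (14^2)^2 ≡ 196^2 = 38416 ≡ 808 (mod 1567)
14^8 = (14^4)^2 ≡ 808^2 = 652864 ≡ 992 (mod 1567)
14^16 = (14^8)^2 ≡ 992^2 = 984064 ≡ 1555 (mod 1567)
14^32 = (14^16)^2 ≡ 1555^2 = 2418025 ≡ 144 (mod 1567)
14^37 = 14^32 · 14^4 · 14^1 ≡ 144 · 808 · 14 ≡ 815 (mod 1567).
So A = 815. Hiro then computes K = A^b mod q = 815^60 mod 1567.
815^1 ≡ 815 (mod 1567)
815^2 = (815^1)^2 ≡ 815^2 = 664225 ≡ 1384 (mod 1567)
815^4 = (815^2)^2 ≡ 1384^2 = 1915456 ≡ 582 (mod 1567)
815^8 = (815^4)^2 ≡ 582^2 = 338724 ≡ 252 (mod 1567)
815^16 = (815^8)^2 ≡ 252^2 = 63504 ≡ 824 (mod 1567)
815^32 = (815^16)^2 ≡ 824^2 = 678976 ≡ 465 (mod 1567)
815^60 = 815^32 · 815^16 · 815^8 · 815^4 ≡ 465 · 824 · 252 · 582 ≡ 735 (mod 1567).

735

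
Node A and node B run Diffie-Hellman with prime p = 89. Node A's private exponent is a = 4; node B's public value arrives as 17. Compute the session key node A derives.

Shared key K = 17^4 mod 89.
17^1 ≡ 17 (mod 89)
17^2 = (17^1)^2 ≡ 17^2 = 289 ≡ 22 (mod 89)
17^4 = (17^2)^2 ≡ 22^2 = 484 ≡ 39 (mod 89)

39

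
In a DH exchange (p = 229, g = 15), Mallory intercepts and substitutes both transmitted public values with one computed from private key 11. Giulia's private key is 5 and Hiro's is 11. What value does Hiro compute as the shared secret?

185

Hiro receives Mallory's public value M = 15^11 mod 229 instead of the honest one.
15^1 ≡ 15 (mod 229)
15^2 = (15^1)^2 ≡ 15^2 = 225 ≡ 225 (mod 229)
15^4 = (15^2)^2 ≡ 225^2 = 50625 ≡ 16 (mod 229)
15^8 = (15^4)^2 ≡ 16^2 = 256 ≡ 27 (mod 229)
15^11 = 15^8 · 15^2 · 15^1 ≡ 27 · 225 · 15 ≡ 212 (mod 229).
So M = 212. Hiro computes K = M^11 mod 229.
212^1 ≡ 212 (mod 229)
212^2 = (212^1)^2 ≡ 212^2 = 44944 ≡ 60 (mod 229)
212^4 = (212^2)^2 ≡ 60^2 = 3600 ≡ 165 (mod 229)
212^8 = (212^4)^2 ≡ 165^2 = 27225 ≡ 203 (mod 229)
212^11 = 212^8 · 212^2 · 212^1 ≡ 203 · 60 · 212 ≡ 185 (mod 229).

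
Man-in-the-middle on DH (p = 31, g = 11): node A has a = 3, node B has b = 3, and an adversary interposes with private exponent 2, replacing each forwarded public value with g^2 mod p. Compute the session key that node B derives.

Node B receives an adversary's public value M = 11^2 mod 31 instead of the honest one.
11^1 ≡ 11 (mod 31)
11^2 = (11^1)^2 ≡ 11^2 = 121 ≡ 28 (mod 31)
So M = 28. Node B computes K = M^3 mod 31.
28^1 ≡ 28 (mod 31)
28^2 = (28^1)^2 ≡ 28^2 = 784 ≡ 9 (mod 31)
28^3 = 28^2 · 28^1 ≡ 9 · 28 ≡ 4 (mod 31).

4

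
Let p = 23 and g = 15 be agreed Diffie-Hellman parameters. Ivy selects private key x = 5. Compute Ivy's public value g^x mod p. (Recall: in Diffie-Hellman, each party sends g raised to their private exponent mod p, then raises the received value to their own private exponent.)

7

Public value = 15^5 mod 23.
15^1 ≡ 15 (mod 23)
15^2 = (15^1)^2 ≡ 15^2 = 225 ≡ 18 (mod 23)
15^4 = (15^2)^2 ≡ 18^2 = 324 ≡ 2 (mod 23)
15^5 = 15^4 · 15^1 ≡ 2 · 15 ≡ 7 (mod 23).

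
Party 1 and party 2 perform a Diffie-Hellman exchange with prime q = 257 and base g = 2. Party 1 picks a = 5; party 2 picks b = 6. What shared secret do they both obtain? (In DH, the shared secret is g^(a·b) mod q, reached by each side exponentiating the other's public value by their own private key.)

193

Party 2 sends B = g^b mod q = 2^6 mod 257.
2^1 ≡ 2 (mod 257)
2^2 = (2^1)^2 ≡ 2^2 = 4 ≡ 4 (mod 257)
2^4 = (2^2)^2 ≡ 4^2 = 16 ≡ 16 (mod 257)
2^6 = 2^4 · 2^2 ≡ 16 · 4 ≡ 64 (mod 257).
So B = 64. Party 1 then computes K = B^a mod q = 64^5 mod 257.
64^1 ≡ 64 (mod 257)
64^2 = (64^1)^2 ≡ 64^2 = 4096 ≡ 241 (mod 257)
64^4 = (64^2)^2 ≡ 241^2 = 58081 ≡ 256 (mod 257)
64^5 = 64^4 · 64^1 ≡ 256 · 64 ≡ 193 (mod 257).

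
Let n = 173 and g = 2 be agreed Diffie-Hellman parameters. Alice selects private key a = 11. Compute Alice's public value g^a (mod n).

145

Public value = 2^11 (mod 173).
2^1 ≡ 2 (mod 173)
2^2 = (2^1)^2 ≡ 2^2 = 4 ≡ 4 (mod 173)
2^4 = (2^2)^2 ≡ 4^2 = 16 ≡ 16 (mod 173)
2^8 = (2^4)^2 ≡ 16^2 = 256 ≡ 83 (mod 173)
2^11 = 2^8 · 2^2 · 2^1 ≡ 83 · 4 · 2 ≡ 145 (mod 173).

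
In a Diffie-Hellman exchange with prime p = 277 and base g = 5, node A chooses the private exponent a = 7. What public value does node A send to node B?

Public value = 5^7 (mod 277).
5^1 ≡ 5 (mod 277)
5^2 = (5^1)^2 ≡ 5^2 = 25 ≡ 25 (mod 277)
5^4 = (5^2)^2 ≡ 25^2 = 625 ≡ 71 (mod 277)
5^7 = 5^4 · 5^2 · 5^1 ≡ 71 · 25 · 5 ≡ 11 (mod 277).

11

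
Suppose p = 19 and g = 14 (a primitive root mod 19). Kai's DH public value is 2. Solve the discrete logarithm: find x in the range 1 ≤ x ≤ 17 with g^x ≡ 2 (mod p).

13

Try successive powers of 14 modulo 19:
14^1 ≡ 14
14^2 ≡ 6
14^3 ≡ 8
14^4 ≡ 17
14^5 ≡ 10
14^6 ≡ 7
14^7 ≡ 3
14^8 ≡ 4
14^9 ≡ 18
14^10 ≡ 5
14^11 ≡ 13
14^12 ≡ 11
14^13 ≡ 2
Found: x = 13.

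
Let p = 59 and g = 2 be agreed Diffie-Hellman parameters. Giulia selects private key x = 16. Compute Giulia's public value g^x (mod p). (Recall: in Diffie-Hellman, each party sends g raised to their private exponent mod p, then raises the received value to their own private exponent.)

Public value = 2^16 (mod 59).
2^1 ≡ 2 (mod 59)
2^2 = (2^1)^2 ≡ 2^2 = 4 ≡ 4 (mod 59)
2^4 = (2^2)^2 ≡ 4^2 = 16 ≡ 16 (mod 59)
2^8 = (2^4)^2 ≡ 16^2 = 256 ≡ 20 (mod 59)
2^16 = (2^8)^2 ≡ 20^2 = 400 ≡ 46 (mod 59)

46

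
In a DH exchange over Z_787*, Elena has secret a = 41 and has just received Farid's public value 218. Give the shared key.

Shared key K = 218^41 mod 787.
218^1 ≡ 218 (mod 787)
218^2 = (218^1)^2 ≡ 218^2 = 47524 ≡ 304 (mod 787)
218^4 = (218^2)^2 ≡ 304^2 = 92416 ≡ 337 (mod 787)
218^8 = (218^4)^2 ≡ 337^2 = 113569 ≡ 241 (mod 787)
218^16 = (218^8)^2 ≡ 241^2 = 58081 ≡ 630 (mod 787)
218^32 = (218^16)^2 ≡ 630^2 = 396900 ≡ 252 (mod 787)
218^41 = 218^32 · 218^8 · 218^1 ≡ 252 · 241 · 218 ≡ 662 (mod 787).

662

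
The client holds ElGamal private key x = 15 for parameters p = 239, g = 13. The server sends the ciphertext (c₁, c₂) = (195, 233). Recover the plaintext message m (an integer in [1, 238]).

11

Shared mask s = c₁^x mod p = 195^15 mod 239.
195^1 ≡ 195 (mod 239)
195^2 = (195^1)^2 ≡ 195^2 = 38025 ≡ 24 (mod 239)
195^4 = (195^2)^2 ≡ 24^2 = 576 ≡ 98 (mod 239)
195^8 = (195^4)^2 ≡ 98^2 = 9604 ≡ 44 (mod 239)
195^15 = 195^8 · 195^4 · 195^2 · 195^1 ≡ 44 · 98 · 24 · 195 ≡ 195 (mod 239).
So s = 195; s⁻¹ ≡ 38 (mod 239).
m = c₂ · s⁻¹ mod 239 = 233 · 38 mod 239 = 11.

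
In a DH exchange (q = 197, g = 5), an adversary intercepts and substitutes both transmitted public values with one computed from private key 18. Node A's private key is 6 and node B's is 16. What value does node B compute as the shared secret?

54

Node B receives an adversary's public value M = 5^18 mod 197 instead of the honest one.
5^1 ≡ 5 (mod 197)
5^2 = (5^1)^2 ≡ 5^2 = 25 ≡ 25 (mod 197)
5^4 = (5^2)^2 ≡ 25^2 = 625 ≡ 34 (mod 197)
5^8 = (5^4)^2 ≡ 34^2 = 1156 ≡ 171 (mod 197)
5^16 = (5^8)^2 ≡ 171^2 = 29241 ≡ 85 (mod 197)
5^18 = 5^16 · 5^2 ≡ 85 · 25 ≡ 155 (mod 197).
So M = 155. Node B computes K = M^16 mod 197.
155^1 ≡ 155 (mod 197)
155^2 = (155^1)^2 ≡ 155^2 = 24025 ≡ 188 (mod 197)
155^4 = (155^2)^2 ≡ 188^2 = 35344 ≡ 81 (mod 197)
155^8 = (155^4)^2 ≡ 81^2 = 6561 ≡ 60 (mod 197)
155^16 = (155^8)^2 ≡ 60^2 = 3600 ≡ 54 (mod 197)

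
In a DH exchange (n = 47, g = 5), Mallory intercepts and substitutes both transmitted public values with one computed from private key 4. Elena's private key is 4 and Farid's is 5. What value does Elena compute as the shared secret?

Elena receives Mallory's public value M = 5^4 mod 47 instead of the honest one.
5^1 ≡ 5 (mod 47)
5^2 = (5^1)^2 ≡ 5^2 = 25 ≡ 25 (mod 47)
5^4 = (5^2)^2 ≡ 25^2 = 625 ≡ 14 (mod 47)
So M = 14. Elena computes K = M^4 mod 47.
14^1 ≡ 14 (mod 47)
14^2 = (14^1)^2 ≡ 14^2 = 196 ≡ 8 (mod 47)
14^4 = (14^2)^2 ≡ 8^2 = 64 ≡ 17 (mod 47)

17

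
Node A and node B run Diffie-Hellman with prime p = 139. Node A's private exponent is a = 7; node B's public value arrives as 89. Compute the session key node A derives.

Shared key K = 89^7 mod 139.
89^1 ≡ 89 (mod 139)
89^2 = (89^1)^2 ≡ 89^2 = 7921 ≡ 137 (mod 139)
89^4 = (89^2)^2 ≡ 137^2 = 18769 ≡ 4 (mod 139)
89^7 = 89^4 · 89^2 · 89^1 ≡ 4 · 137 · 89 ≡ 122 (mod 139).

122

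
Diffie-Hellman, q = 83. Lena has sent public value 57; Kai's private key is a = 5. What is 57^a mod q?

Shared key K = 57^5 mod 83.
57^1 ≡ 57 (mod 83)
57^2 = (57^1)^2 ≡ 57^2 = 3249 ≡ 12 (mod 83)
57^4 = (57^2)^2 ≡ 12^2 = 144 ≡ 61 (mod 83)
57^5 = 57^4 · 57^1 ≡ 61 · 57 ≡ 74 (mod 83).

74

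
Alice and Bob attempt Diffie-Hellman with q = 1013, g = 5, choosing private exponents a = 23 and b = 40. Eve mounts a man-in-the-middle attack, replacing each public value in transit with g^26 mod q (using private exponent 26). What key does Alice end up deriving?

Alice receives Eve's public value M = 5^26 mod 1013 instead of the honest one.
5^1 ≡ 5 (mod 1013)
5^2 = (5^1)^2 ≡ 5^2 = 25 ≡ 25 (mod 1013)
5^4 = (5^2)^2 ≡ 25^2 = 625 ≡ 625 (mod 1013)
5^8 = (5^4)^2 ≡ 625^2 = 390625 ≡ 620 (mod 1013)
5^16 = (5^8)^2 ≡ 620^2 = 384400 ≡ 473 (mod 1013)
5^26 = 5^16 · 5^8 · 5^2 ≡ 473 · 620 · 25 ≡ 419 (mod 1013).
So M = 419. Alice computes K = M^23 mod 1013.
419^1 ≡ 419 (mod 1013)
419^2 = (419^1)^2 ≡ 419^2 = 175561 ≡ 312 (mod 1013)
419^4 = (419^2)^2 ≡ 312^2 = 97344 ≡ 96 (mod 1013)
419^8 = (419^4)^2 ≡ 96^2 = 9216 ≡ 99 (mod 1013)
419^16 = (419^8)^2 ≡ 99^2 = 9801 ≡ 684 (mod 1013)
419^23 = 419^16 · 419^4 · 419^2 · 419^1 ≡ 684 · 96 · 312 · 419 ≡ 899 (mod 1013).

899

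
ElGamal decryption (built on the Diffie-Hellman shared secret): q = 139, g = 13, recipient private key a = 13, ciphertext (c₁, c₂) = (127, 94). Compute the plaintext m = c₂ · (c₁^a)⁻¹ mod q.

Shared mask s = c₁^a mod q = 127^13 mod 139.
127^1 ≡ 127 (mod 139)
127^2 = (127^1)^2 ≡ 127^2 = 16129 ≡ 5 (mod 139)
127^4 = (127^2)^2 ≡ 5^2 = 25 ≡ 25 (mod 139)
127^8 = (127^4)^2 ≡ 25^2 = 625 ≡ 69 (mod 139)
127^13 = 127^8 · 127^4 · 127^1 ≡ 69 · 25 · 127 ≡ 11 (mod 139).
So s = 11; s⁻¹ ≡ 38 (mod 139).
m = c₂ · s⁻¹ mod 139 = 94 · 38 mod 139 = 97.

97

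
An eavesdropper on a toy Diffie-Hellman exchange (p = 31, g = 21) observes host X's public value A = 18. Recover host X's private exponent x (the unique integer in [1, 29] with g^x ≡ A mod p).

4

Try successive powers of 21 modulo 31:
21^1 ≡ 21
21^2 ≡ 7
21^3 ≡ 23
21^4 ≡ 18
Found: x = 4.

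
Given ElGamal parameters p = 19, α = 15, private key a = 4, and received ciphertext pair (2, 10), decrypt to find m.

3

Shared mask s = c₁^a mod p = 2^4 mod 19.
2^1 ≡ 2 (mod 19)
2^2 = (2^1)^2 ≡ 2^2 = 4 ≡ 4 (mod 19)
2^4 = (2^2)^2 ≡ 4^2 = 16 ≡ 16 (mod 19)
So s = 16; s⁻¹ ≡ 6 (mod 19).
m = c₂ · s⁻¹ mod 19 = 10 · 6 mod 19 = 3.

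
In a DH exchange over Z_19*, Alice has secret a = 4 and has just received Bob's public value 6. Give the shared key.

4

Shared key K = 6^4 mod 19.
6^1 ≡ 6 (mod 19)
6^2 = (6^1)^2 ≡ 6^2 = 36 ≡ 17 (mod 19)
6^4 = (6^2)^2 ≡ 17^2 = 289 ≡ 4 (mod 19)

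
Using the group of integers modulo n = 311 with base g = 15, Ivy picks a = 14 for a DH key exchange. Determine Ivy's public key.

13

Public value = 15^14 (mod 311).
15^1 ≡ 15 (mod 311)
15^2 = (15^1)^2 ≡ 15^2 = 225 ≡ 225 (mod 311)
15^4 = (15^2)^2 ≡ 225^2 = 50625 ≡ 243 (mod 311)
15^8 = (15^4)^2 ≡ 243^2 = 59049 ≡ 270 (mod 311)
15^14 = 15^8 · 15^4 · 15^2 ≡ 270 · 243 · 225 ≡ 13 (mod 311).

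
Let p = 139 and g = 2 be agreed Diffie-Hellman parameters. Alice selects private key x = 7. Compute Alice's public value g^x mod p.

Public value = 2^7 mod 139.
2^1 ≡ 2 (mod 139)
2^2 = (2^1)^2 ≡ 2^2 = 4 ≡ 4 (mod 139)
2^4 = (2^2)^2 ≡ 4^2 = 16 ≡ 16 (mod 139)
2^7 = 2^4 · 2^2 · 2^1 ≡ 16 · 4 · 2 ≡ 128 (mod 139).

128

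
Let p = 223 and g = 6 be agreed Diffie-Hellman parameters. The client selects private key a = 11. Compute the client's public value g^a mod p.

Public value = 6^11 mod 223.
6^1 ≡ 6 (mod 223)
6^2 = (6^1)^2 ≡ 6^2 = 36 ≡ 36 (mod 223)
6^4 = (6^2)^2 ≡ 36^2 = 1296 ≡ 181 (mod 223)
6^8 = (6^4)^2 ≡ 181^2 = 32761 ≡ 203 (mod 223)
6^11 = 6^8 · 6^2 · 6^1 ≡ 203 · 36 · 6 ≡ 140 (mod 223).

140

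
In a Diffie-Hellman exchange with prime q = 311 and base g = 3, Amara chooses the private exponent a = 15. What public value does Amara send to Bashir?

Public value = 3^15 (mod 311).
3^1 ≡ 3 (mod 311)
3^2 = (3^1)^2 ≡ 3^2 = 9 ≡ 9 (mod 311)
3^4 = (3^2)^2 ≡ 9^2 = 81 ≡ 81 (mod 311)
3^8 = (3^4)^2 ≡ 81^2 = 6561 ≡ 30 (mod 311)
3^15 = 3^8 · 3^4 · 3^2 · 3^1 ≡ 30 · 81 · 9 · 3 ≡ 300 (mod 311).

300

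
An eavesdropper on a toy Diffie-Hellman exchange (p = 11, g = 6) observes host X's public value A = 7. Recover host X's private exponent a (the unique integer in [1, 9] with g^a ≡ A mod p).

3

Try successive powers of 6 modulo 11:
6^1 ≡ 6
6^2 ≡ 3
6^3 ≡ 7
Found: a = 3.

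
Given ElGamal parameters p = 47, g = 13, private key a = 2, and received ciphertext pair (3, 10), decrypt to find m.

22

Shared mask s = c₁^a mod p = 3^2 mod 47.
3^1 ≡ 3 (mod 47)
3^2 = (3^1)^2 ≡ 3^2 = 9 ≡ 9 (mod 47)
So s = 9; s⁻¹ ≡ 21 (mod 47).
m = c₂ · s⁻¹ mod 47 = 10 · 21 mod 47 = 22.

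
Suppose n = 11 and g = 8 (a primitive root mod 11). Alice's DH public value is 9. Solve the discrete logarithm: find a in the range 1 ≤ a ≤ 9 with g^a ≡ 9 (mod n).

Try successive powers of 8 modulo 11:
8^1 ≡ 8
8^2 ≡ 9
Found: a = 2.

2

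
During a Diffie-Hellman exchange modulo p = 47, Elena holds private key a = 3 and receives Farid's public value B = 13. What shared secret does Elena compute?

Shared key K = 13^3 mod 47.
13^1 ≡ 13 (mod 47)
13^2 = (13^1)^2 ≡ 13^2 = 169 ≡ 28 (mod 47)
13^3 = 13^2 · 13^1 ≡ 28 · 13 ≡ 35 (mod 47).

35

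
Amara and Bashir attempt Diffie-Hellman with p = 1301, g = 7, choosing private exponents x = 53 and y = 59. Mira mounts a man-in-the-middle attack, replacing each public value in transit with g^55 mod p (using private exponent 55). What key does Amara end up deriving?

740

Amara receives Mira's public value M = 7^55 mod 1301 instead of the honest one.
7^1 ≡ 7 (mod 1301)
7^2 = (7^1)^2 ≡ 7^2 = 49 ≡ 49 (mod 1301)
7^4 = (7^2)^2 ≡ 49^2 = 2401 ≡ 1100 (mod 1301)
7^8 = (7^4)^2 ≡ 1100^2 = 1210000 ≡ 70 (mod 1301)
7^16 = (7^8)^2 ≡ 70^2 = 4900 ≡ 997 (mod 1301)
7^32 = (7^16)^2 ≡ 997^2 = 994009 ≡ 45 (mod 1301)
7^55 = 7^32 · 7^16 · 7^4 · 7^2 · 7^1 ≡ 45 · 997 · 1100 · 49 · 7 ≡ 1106 (mod 1301).
So M = 1106. Amara computes K = M^53 mod 1301.
1106^1 ≡ 1106 (mod 1301)
1106^2 = (1106^1)^2 ≡ 1106^2 = 1223236 ≡ 296 (mod 1301)
1106^4 = (1106^2)^2 ≡ 296^2 = 87616 ≡ 449 (mod 1301)
1106^8 = (1106^4)^2 ≡ 449^2 = 201601 ≡ 1247 (mod 1301)
1106^16 = (1106^8)^2 ≡ 1247^2 = 1555009 ≡ 314 (mod 1301)
1106^32 = (1106^16)^2 ≡ 314^2 = 98596 ≡ 1021 (mod 1301)
1106^53 = 1106^32 · 1106^16 · 1106^4 · 1106^1 ≡ 1021 · 314 · 449 · 1106 ≡ 740 (mod 1301).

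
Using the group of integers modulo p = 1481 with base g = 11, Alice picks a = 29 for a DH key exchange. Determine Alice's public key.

262

Public value = 11^29 mod 1481.
11^1 ≡ 11 (mod 1481)
11^2 = (11^1)^2 ≡ 11^2 = 121 ≡ 121 (mod 1481)
11^4 = (11^2)^2 ≡ 121^2 = 14641 ≡ 1312 (mod 1481)
11^8 = (11^4)^2 ≡ 1312^2 = 1721344 ≡ 422 (mod 1481)
11^16 = (11^8)^2 ≡ 422^2 = 178084 ≡ 364 (mod 1481)
11^29 = 11^16 · 11^8 · 11^4 · 11^1 ≡ 364 · 422 · 1312 · 11 ≡ 262 (mod 1481).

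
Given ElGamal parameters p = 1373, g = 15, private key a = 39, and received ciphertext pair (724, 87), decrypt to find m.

Shared mask s = c₁^a mod p = 724^39 mod 1373.
724^1 ≡ 724 (mod 1373)
724^2 = (724^1)^2 ≡ 724^2 = 524176 ≡ 1063 (mod 1373)
724^4 = (724^2)^2 ≡ 1063^2 = 1129969 ≡ 1363 (mod 1373)
724^8 = (724^4)^2 ≡ 1363^2 = 1857769 ≡ 100 (mod 1373)
724^16 = (724^8)^2 ≡ 100^2 = 10000 ≡ 389 (mod 1373)
724^32 = (724^16)^2 ≡ 389^2 = 151321 ≡ 291 (mod 1373)
724^39 = 724^32 · 724^4 · 724^2 · 724^1 ≡ 291 · 1363 · 1063 · 724 ≡ 776 (mod 1373).
So s = 776; s⁻¹ ≡ 1350 (mod 1373).
m = c₂ · s⁻¹ mod 1373 = 87 · 1350 mod 1373 = 745.

745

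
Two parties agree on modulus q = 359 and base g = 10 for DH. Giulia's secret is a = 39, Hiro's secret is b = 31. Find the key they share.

96

Hiro sends B = g^b mod q = 10^31 mod 359.
10^1 ≡ 10 (mod 359)
10^2 = (10^1)^2 ≡ 10^2 = 100 ≡ 100 (mod 359)
10^4 = (10^2)^2 ≡ 100^2 = 10000 ≡ 307 (mod 359)
10^8 = (10^4)^2 ≡ 307^2 = 94249 ≡ 191 (mod 359)
10^16 = (10^8)^2 ≡ 191^2 = 36481 ≡ 222 (mod 359)
10^31 = 10^16 · 10^8 · 10^4 · 10^2 · 10^1 ≡ 222 · 191 · 307 · 100 · 10 ≡ 46 (mod 359).
So B = 46. Giulia then computes K = B^a mod q = 46^39 mod 359.
46^1 ≡ 46 (mod 359)
46^2 = (46^1)^2 ≡ 46^2 = 2116 ≡ 321 (mod 359)
46^4 = (46^2)^2 ≡ 321^2 = 103041 ≡ 8 (mod 359)
46^8 = (46^4)^2 ≡ 8^2 = 64 ≡ 64 (mod 359)
46^16 = (46^8)^2 ≡ 64^2 = 4096 ≡ 147 (mod 359)
46^32 = (46^16)^2 ≡ 147^2 = 21609 ≡ 69 (mod 359)
46^39 = 46^32 · 46^4 · 46^2 · 46^1 ≡ 69 · 8 · 321 · 46 ≡ 96 (mod 359).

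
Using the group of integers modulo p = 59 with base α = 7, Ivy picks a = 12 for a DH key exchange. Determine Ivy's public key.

9

Public value = 7^12 mod 59.
7^1 ≡ 7 (mod 59)
7^2 = (7^1)^2 ≡ 7^2 = 49 ≡ 49 (mod 59)
7^4 = (7^2)^2 ≡ 49^2 = 2401 ≡ 41 (mod 59)
7^8 = (7^4)^2 ≡ 41^2 = 1681 ≡ 29 (mod 59)
7^12 = 7^8 · 7^4 ≡ 29 · 41 ≡ 9 (mod 59).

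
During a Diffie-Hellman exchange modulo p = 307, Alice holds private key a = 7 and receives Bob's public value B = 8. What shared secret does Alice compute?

Shared key K = 8^7 mod 307.
8^1 ≡ 8 (mod 307)
8^2 = (8^1)^2 ≡ 8^2 = 64 ≡ 64 (mod 307)
8^4 = (8^2)^2 ≡ 64^2 = 4096 ≡ 105 (mod 307)
8^7 = 8^4 · 8^2 · 8^1 ≡ 105 · 64 · 8 ≡ 35 (mod 307).

35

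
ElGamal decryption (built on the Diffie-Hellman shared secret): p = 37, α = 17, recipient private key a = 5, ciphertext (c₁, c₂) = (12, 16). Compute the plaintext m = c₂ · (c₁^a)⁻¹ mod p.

Shared mask s = c₁^a mod p = 12^5 mod 37.
12^1 ≡ 12 (mod 37)
12^2 = (12^1)^2 ≡ 12^2 = 144 ≡ 33 (mod 37)
12^4 = (12^2)^2 ≡ 33^2 = 1089 ≡ 16 (mod 37)
12^5 = 12^4 · 12^1 ≡ 16 · 12 ≡ 7 (mod 37).
So s = 7; s⁻¹ ≡ 16 (mod 37).
m = c₂ · s⁻¹ mod 37 = 16 · 16 mod 37 = 34.

34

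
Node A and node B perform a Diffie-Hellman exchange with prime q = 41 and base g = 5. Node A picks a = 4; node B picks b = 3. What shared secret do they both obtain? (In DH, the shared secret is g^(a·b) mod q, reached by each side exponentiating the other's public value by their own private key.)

Node B sends B = g^b mod q = 5^3 mod 41.
5^1 ≡ 5 (mod 41)
5^2 = (5^1)^2 ≡ 5^2 = 25 ≡ 25 (mod 41)
5^3 = 5^2 · 5^1 ≡ 25 · 5 ≡ 2 (mod 41).
So B = 2. Node A then computes K = B^a mod q = 2^4 mod 41.
2^1 ≡ 2 (mod 41)
2^2 = (2^1)^2 ≡ 2^2 = 4 ≡ 4 (mod 41)
2^4 = (2^2)^2 ≡ 4^2 = 16 ≡ 16 (mod 41)

16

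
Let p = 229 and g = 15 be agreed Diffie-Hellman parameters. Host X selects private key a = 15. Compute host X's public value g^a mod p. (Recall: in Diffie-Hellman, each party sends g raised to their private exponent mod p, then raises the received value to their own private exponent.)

186

Public value = 15^15 mod 229.
15^1 ≡ 15 (mod 229)
15^2 = (15^1)^2 ≡ 15^2 = 225 ≡ 225 (mod 229)
15^4 = (15^2)^2 ≡ 225^2 = 50625 ≡ 16 (mod 229)
15^8 = (15^4)^2 ≡ 16^2 = 256 ≡ 27 (mod 229)
15^15 = 15^8 · 15^4 · 15^2 · 15^1 ≡ 27 · 16 · 225 · 15 ≡ 186 (mod 229).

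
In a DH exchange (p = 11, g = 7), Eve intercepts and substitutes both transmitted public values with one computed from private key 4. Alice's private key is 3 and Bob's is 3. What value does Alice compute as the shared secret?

5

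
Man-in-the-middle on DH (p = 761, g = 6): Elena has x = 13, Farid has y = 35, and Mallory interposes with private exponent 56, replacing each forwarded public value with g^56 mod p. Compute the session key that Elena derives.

Elena receives Mallory's public value M = 6^56 mod 761 instead of the honest one.
6^1 ≡ 6 (mod 761)
6^2 = (6^1)^2 ≡ 6^2 = 36 ≡ 36 (mod 761)
6^4 = (6^2)^2 ≡ 36^2 = 1296 ≡ 535 (mod 761)
6^8 = (6^4)^2 ≡ 535^2 = 286225 ≡ 89 (mod 761)
6^16 = (6^8)^2 ≡ 89^2 = 7921 ≡ 311 (mod 761)
6^32 = (6^16)^2 ≡ 311^2 = 96721 ≡ 74 (mod 761)
6^56 = 6^32 · 6^16 · 6^8 ≡ 74 · 311 · 89 ≡ 395 (mod 761).
So M = 395. Elena computes K = M^13 mod 761.
395^1 ≡ 395 (mod 761)
395^2 = (395^1)^2 ≡ 395^2 = 156025 ≡ 20 (mod 761)
395^4 = (395^2)^2 ≡ 20^2 = 400 ≡ 400 (mod 761)
395^8 = (395^4)^2 ≡ 400^2 = 160000 ≡ 190 (mod 761)
395^13 = 395^8 · 395^4 · 395^1 ≡ 190 · 400 · 395 ≡ 72 (mod 761).

72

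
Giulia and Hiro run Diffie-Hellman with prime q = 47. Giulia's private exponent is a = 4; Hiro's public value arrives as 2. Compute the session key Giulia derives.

16

Shared key K = 2^4 mod 47.
2^1 ≡ 2 (mod 47)
2^2 = (2^1)^2 ≡ 2^2 = 4 ≡ 4 (mod 47)
2^4 = (2^2)^2 ≡ 4^2 = 16 ≡ 16 (mod 47)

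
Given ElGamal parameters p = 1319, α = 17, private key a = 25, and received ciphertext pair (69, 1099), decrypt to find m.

Shared mask s = c₁^a mod p = 69^25 mod 1319.
69^1 ≡ 69 (mod 1319)
69^2 = (69^1)^2 ≡ 69^2 = 4761 ≡ 804 (mod 1319)
69^4 = (69^2)^2 ≡ 804^2 = 646416 ≡ 106 (mod 1319)
69^8 = (69^4)^2 ≡ 106^2 = 11236 ≡ 684 (mod 1319)
69^16 = (69^8)^2 ≡ 684^2 = 467856 ≡ 930 (mod 1319)
69^25 = 69^16 · 69^8 · 69^1 ≡ 930 · 684 · 69 ≡ 1236 (mod 1319).
So s = 1236; s⁻¹ ≡ 731 (mod 1319).
m = c₂ · s⁻¹ mod 1319 = 1099 · 731 mod 1319 = 98.

98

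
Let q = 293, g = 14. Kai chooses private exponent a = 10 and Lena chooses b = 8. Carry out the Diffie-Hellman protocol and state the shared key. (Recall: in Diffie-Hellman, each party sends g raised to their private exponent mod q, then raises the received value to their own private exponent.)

278

Kai sends A = g^a mod q = 14^10 mod 293.
14^1 ≡ 14 (mod 293)
14^2 = (14^1)^2 ≡ 14^2 = 196 ≡ 196 (mod 293)
14^4 = (14^2)^2 ≡ 196^2 = 38416 ≡ 33 (mod 293)
14^8 = (14^4)^2 ≡ 33^2 = 1089 ≡ 210 (mod 293)
14^10 = 14^8 · 14^2 ≡ 210 · 196 ≡ 140 (mod 293).
So A = 140. Lena then computes K = A^b mod q = 140^8 mod 293.
140^1 ≡ 140 (mod 293)
140^2 = (140^1)^2 ≡ 140^2 = 19600 ≡ 262 (mod 293)
140^4 = (140^2)^2 ≡ 262^2 = 68644 ≡ 82 (mod 293)
140^8 = (140^4)^2 ≡ 82^2 = 6724 ≡ 278 (mod 293)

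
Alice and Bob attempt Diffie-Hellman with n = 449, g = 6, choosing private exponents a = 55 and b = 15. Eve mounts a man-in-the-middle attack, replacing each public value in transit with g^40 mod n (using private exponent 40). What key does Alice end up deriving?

28

Alice receives Eve's public value M = 6^40 mod 449 instead of the honest one.
6^1 ≡ 6 (mod 449)
6^2 = (6^1)^2 ≡ 6^2 = 36 ≡ 36 (mod 449)
6^4 = (6^2)^2 ≡ 36^2 = 1296 ≡ 398 (mod 449)
6^8 = (6^4)^2 ≡ 398^2 = 158404 ≡ 356 (mod 449)
6^16 = (6^8)^2 ≡ 356^2 = 126736 ≡ 118 (mod 449)
6^32 = (6^16)^2 ≡ 118^2 = 13924 ≡ 5 (mod 449)
6^40 = 6^32 · 6^8 ≡ 5 · 356 ≡ 433 (mod 449).
So M = 433. Alice computes K = M^55 mod 449.
433^1 ≡ 433 (mod 449)
433^2 = (433^1)^2 ≡ 433^2 = 187489 ≡ 256 (mod 449)
433^4 = (433^2)^2 ≡ 256^2 = 65536 ≡ 431 (mod 449)
433^8 = (433^4)^2 ≡ 431^2 = 185761 ≡ 324 (mod 449)
433^16 = (433^8)^2 ≡ 324^2 = 104976 ≡ 359 (mod 449)
433^32 = (433^16)^2 ≡ 359^2 = 128881 ≡ 18 (mod 449)
433^55 = 433^32 · 433^16 · 433^4 · 433^2 · 433^1 ≡ 18 · 359 · 431 · 256 · 433 ≡ 28 (mod 449).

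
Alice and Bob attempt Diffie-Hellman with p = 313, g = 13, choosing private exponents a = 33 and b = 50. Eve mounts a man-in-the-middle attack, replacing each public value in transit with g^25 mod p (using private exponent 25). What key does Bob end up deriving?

169

Bob receives Eve's public value M = 13^25 mod 313 instead of the honest one.
13^1 ≡ 13 (mod 313)
13^2 = (13^1)^2 ≡ 13^2 = 169 ≡ 169 (mod 313)
13^4 = (13^2)^2 ≡ 169^2 = 28561 ≡ 78 (mod 313)
13^8 = (13^4)^2 ≡ 78^2 = 6084 ≡ 137 (mod 313)
13^16 = (13^8)^2 ≡ 137^2 = 18769 ≡ 302 (mod 313)
13^25 = 13^16 · 13^8 · 13^1 ≡ 302 · 137 · 13 ≡ 128 (mod 313).
So M = 128. Bob computes K = M^50 mod 313.
128^1 ≡ 128 (mod 313)
128^2 = (128^1)^2 ≡ 128^2 = 16384 ≡ 108 (mod 313)
128^4 = (128^2)^2 ≡ 108^2 = 11664 ≡ 83 (mod 313)
128^8 = (128^4)^2 ≡ 83^2 = 6889 ≡ 3 (mod 313)
128^16 = (128^8)^2 ≡ 3^2 = 9 ≡ 9 (mod 313)
128^32 = (128^16)^2 ≡ 9^2 = 81 ≡ 81 (mod 313)
128^50 = 128^32 · 128^16 · 128^2 ≡ 81 · 9 · 108 ≡ 169 (mod 313).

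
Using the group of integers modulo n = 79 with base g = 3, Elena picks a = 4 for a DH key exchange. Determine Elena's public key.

2

Public value = 3^4 (mod 79).
3^1 ≡ 3 (mod 79)
3^2 = (3^1)^2 ≡ 3^2 = 9 ≡ 9 (mod 79)
3^4 = (3^2)^2 ≡ 9^2 = 81 ≡ 2 (mod 79)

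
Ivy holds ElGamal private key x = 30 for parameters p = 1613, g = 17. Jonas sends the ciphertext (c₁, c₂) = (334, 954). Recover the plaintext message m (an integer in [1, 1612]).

828

Shared mask s = c₁^x mod p = 334^30 mod 1613.
334^1 ≡ 334 (mod 1613)
334^2 = (334^1)^2 ≡ 334^2 = 111556 ≡ 259 (mod 1613)
334^4 = (334^2)^2 ≡ 259^2 = 67081 ≡ 948 (mod 1613)
334^8 = (334^4)^2 ≡ 948^2 = 898704 ≡ 263 (mod 1613)
334^16 = (334^8)^2 ≡ 263^2 = 69169 ≡ 1423 (mod 1613)
334^30 = 334^16 · 334^8 · 334^4 · 334^2 ≡ 1423 · 263 · 948 · 259 ≡ 457 (mod 1613).
So s = 457; s⁻¹ ≡ 1553 (mod 1613).
m = c₂ · s⁻¹ mod 1613 = 954 · 1553 mod 1613 = 828.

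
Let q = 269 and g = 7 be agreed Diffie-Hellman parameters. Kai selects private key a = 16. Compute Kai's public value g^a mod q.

214

Public value = 7^16 mod 269.
7^1 ≡ 7 (mod 269)
7^2 = (7^1)^2 ≡ 7^2 = 49 ≡ 49 (mod 269)
7^4 = (7^2)^2 ≡ 49^2 = 2401 ≡ 249 (mod 269)
7^8 = (7^4)^2 ≡ 249^2 = 62001 ≡ 131 (mod 269)
7^16 = (7^8)^2 ≡ 131^2 = 17161 ≡ 214 (mod 269)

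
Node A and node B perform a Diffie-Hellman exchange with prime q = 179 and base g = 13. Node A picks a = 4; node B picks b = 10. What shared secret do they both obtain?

12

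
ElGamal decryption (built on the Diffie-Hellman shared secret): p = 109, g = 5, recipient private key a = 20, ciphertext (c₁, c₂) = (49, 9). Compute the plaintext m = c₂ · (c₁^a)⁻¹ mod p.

26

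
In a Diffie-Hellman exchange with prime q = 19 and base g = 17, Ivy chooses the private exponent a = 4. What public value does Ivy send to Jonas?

Public value = 17^4 mod 19.
17^1 ≡ 17 (mod 19)
17^2 = (17^1)^2 ≡ 17^2 = 289 ≡ 4 (mod 19)
17^4 = (17^2)^2 ≡ 4^2 = 16 ≡ 16 (mod 19)

16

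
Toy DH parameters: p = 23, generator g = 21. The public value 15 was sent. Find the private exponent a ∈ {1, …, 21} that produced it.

3

Try successive powers of 21 modulo 23:
21^1 ≡ 21
21^2 ≡ 4
21^3 ≡ 15
Found: a = 3.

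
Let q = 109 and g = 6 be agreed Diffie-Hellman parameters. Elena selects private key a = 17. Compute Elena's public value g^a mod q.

47

Public value = 6^17 mod 109.
6^1 ≡ 6 (mod 109)
6^2 = (6^1)^2 ≡ 6^2 = 36 ≡ 36 (mod 109)
6^4 = (6^2)^2 ≡ 36^2 = 1296 ≡ 97 (mod 109)
6^8 = (6^4)^2 ≡ 97^2 = 9409 ≡ 35 (mod 109)
6^16 = (6^8)^2 ≡ 35^2 = 1225 ≡ 26 (mod 109)
6^17 = 6^16 · 6^1 ≡ 26 · 6 ≡ 47 (mod 109).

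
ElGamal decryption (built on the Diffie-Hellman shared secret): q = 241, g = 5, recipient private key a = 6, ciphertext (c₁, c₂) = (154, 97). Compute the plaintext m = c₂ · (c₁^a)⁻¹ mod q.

Shared mask s = c₁^a mod q = 154^6 mod 241.
154^1 ≡ 154 (mod 241)
154^2 = (154^1)^2 ≡ 154^2 = 23716 ≡ 98 (mod 241)
154^4 = (154^2)^2 ≡ 98^2 = 9604 ≡ 205 (mod 241)
154^6 = 154^4 · 154^2 ≡ 205 · 98 ≡ 87 (mod 241).
So s = 87; s⁻¹ ≡ 205 (mod 241).
m = c₂ · s⁻¹ mod 241 = 97 · 205 mod 241 = 123.

123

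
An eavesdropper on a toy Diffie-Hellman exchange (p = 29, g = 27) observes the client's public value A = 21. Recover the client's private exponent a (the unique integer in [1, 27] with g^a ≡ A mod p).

Try successive powers of 27 modulo 29:
27^1 ≡ 27
27^2 ≡ 4
27^3 ≡ 21
Found: a = 3.

3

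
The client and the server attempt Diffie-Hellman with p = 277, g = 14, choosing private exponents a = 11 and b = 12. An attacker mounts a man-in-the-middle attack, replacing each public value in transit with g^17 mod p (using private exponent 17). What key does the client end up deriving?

The client receives an attacker's public value M = 14^17 mod 277 instead of the honest one.
14^1 ≡ 14 (mod 277)
14^2 = (14^1)^2 ≡ 14^2 = 196 ≡ 196 (mod 277)
14^4 = (14^2)^2 ≡ 196^2 = 38416 ≡ 190 (mod 277)
14^8 = (14^4)^2 ≡ 190^2 = 36100 ≡ 90 (mod 277)
14^16 = (14^8)^2 ≡ 90^2 = 8100 ≡ 67 (mod 277)
14^17 = 14^16 · 14^1 ≡ 67 · 14 ≡ 107 (mod 277).
So M = 107. The client computes K = M^11 mod 277.
107^1 ≡ 107 (mod 277)
107^2 = (107^1)^2 ≡ 107^2 = 11449 ≡ 92 (mod 277)
107^4 = (107^2)^2 ≡ 92^2 = 8464 ≡ 154 (mod 277)
107^8 = (107^4)^2 ≡ 154^2 = 23716 ≡ 171 (mod 277)
107^11 = 107^8 · 107^2 · 107^1 ≡ 171 · 92 · 107 ≡ 272 (mod 277).

272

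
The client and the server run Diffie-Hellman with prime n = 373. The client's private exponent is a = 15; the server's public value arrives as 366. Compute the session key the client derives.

169

Shared key K = 366^15 mod 373.
366^1 ≡ 366 (mod 373)
366^2 = (366^1)^2 ≡ 366^2 = 133956 ≡ 49 (mod 373)
366^4 = (366^2)^2 ≡ 49^2 = 2401 ≡ 163 (mod 373)
366^8 = (366^4)^2 ≡ 163^2 = 26569 ≡ 86 (mod 373)
366^15 = 366^8 · 366^4 · 366^2 · 366^1 ≡ 86 · 163 · 49 · 366 ≡ 169 (mod 373).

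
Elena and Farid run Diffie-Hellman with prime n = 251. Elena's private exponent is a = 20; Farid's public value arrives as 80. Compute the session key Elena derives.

Shared key K = 80^20 mod 251.
80^1 ≡ 80 (mod 251)
80^2 = (80^1)^2 ≡ 80^2 = 6400 ≡ 125 (mod 251)
80^4 = (80^2)^2 ≡ 125^2 = 15625 ≡ 63 (mod 251)
80^8 = (80^4)^2 ≡ 63^2 = 3969 ≡ 204 (mod 251)
80^16 = (80^8)^2 ≡ 204^2 = 41616 ≡ 201 (mod 251)
80^20 = 80^16 · 80^4 ≡ 201 · 63 ≡ 113 (mod 251).

113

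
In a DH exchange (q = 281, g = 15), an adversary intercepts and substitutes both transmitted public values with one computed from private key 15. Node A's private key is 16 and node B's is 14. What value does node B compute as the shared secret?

Node B receives an adversary's public value M = 15^15 mod 281 instead of the honest one.
15^1 ≡ 15 (mod 281)
15^2 = (15^1)^2 ≡ 15^2 = 225 ≡ 225 (mod 281)
15^4 = (15^2)^2 ≡ 225^2 = 50625 ≡ 45 (mod 281)
15^8 = (15^4)^2 ≡ 45^2 = 2025 ≡ 58 (mod 281)
15^15 = 15^8 · 15^4 · 15^2 · 15^1 ≡ 58 · 45 · 225 · 15 ≡ 243 (mod 281).
So M = 243. Node B computes K = M^14 mod 281.
243^1 ≡ 243 (mod 281)
243^2 = (243^1)^2 ≡ 243^2 = 59049 ≡ 39 (mod 281)
243^4 = (243^2)^2 ≡ 39^2 = 1521 ≡ 116 (mod 281)
243^8 = (243^4)^2 ≡ 116^2 = 13456 ≡ 249 (mod 281)
243^14 = 243^8 · 243^4 · 243^2 ≡ 249 · 116 · 39 ≡ 228 (mod 281).

228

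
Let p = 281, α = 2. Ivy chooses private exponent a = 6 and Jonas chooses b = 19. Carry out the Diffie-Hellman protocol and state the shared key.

Ivy sends A = α^a mod p = 2^6 mod 281.
2^1 ≡ 2 (mod 281)
2^2 = (2^1)^2 ≡ 2^2 = 4 ≡ 4 (mod 281)
2^4 = (2^2)^2 ≡ 4^2 = 16 ≡ 16 (mod 281)
2^6 = 2^4 · 2^2 ≡ 16 · 4 ≡ 64 (mod 281).
So A = 64. Jonas then computes K = A^b mod p = 64^19 mod 281.
64^1 ≡ 64 (mod 281)
64^2 = (64^1)^2 ≡ 64^2 = 4096 ≡ 162 (mod 281)
64^4 = (64^2)^2 ≡ 162^2 = 26244 ≡ 111 (mod 281)
64^8 = (64^4)^2 ≡ 111^2 = 12321 ≡ 238 (mod 281)
64^16 = (64^8)^2 ≡ 238^2 = 56644 ≡ 163 (mod 281)
64^19 = 64^16 · 64^2 · 64^1 ≡ 163 · 162 · 64 ≡ 50 (mod 281).

50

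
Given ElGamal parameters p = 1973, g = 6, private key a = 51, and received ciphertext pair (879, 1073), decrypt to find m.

103

Shared mask s = c₁^a mod p = 879^51 mod 1973.
879^1 ≡ 879 (mod 1973)
879^2 = (879^1)^2 ≡ 879^2 = 772641 ≡ 1198 (mod 1973)
879^4 = (879^2)^2 ≡ 1198^2 = 1435204 ≡ 833 (mod 1973)
879^8 = (879^4)^2 ≡ 833^2 = 693889 ≡ 1366 (mod 1973)
879^16 = (879^8)^2 ≡ 1366^2 = 1865956 ≡ 1471 (mod 1973)
879^32 = (879^16)^2 ≡ 1471^2 = 2163841 ≡ 1433 (mod 1973)
879^51 = 879^32 · 879^16 · 879^2 · 879^1 ≡ 1433 · 1471 · 1198 · 879 ≡ 1562 (mod 1973).
So s = 1562; s⁻¹ ≡ 24 (mod 1973).
m = c₂ · s⁻¹ mod 1973 = 1073 · 24 mod 1973 = 103.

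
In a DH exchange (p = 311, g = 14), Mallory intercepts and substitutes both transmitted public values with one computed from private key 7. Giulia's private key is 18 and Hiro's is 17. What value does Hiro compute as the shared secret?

162

Hiro receives Mallory's public value M = 14^7 mod 311 instead of the honest one.
14^1 ≡ 14 (mod 311)
14^2 = (14^1)^2 ≡ 14^2 = 196 ≡ 196 (mod 311)
14^4 = (14^2)^2 ≡ 196^2 = 38416 ≡ 163 (mod 311)
14^7 = 14^4 · 14^2 · 14^1 ≡ 163 · 196 · 14 ≡ 54 (mod 311).
So M = 54. Hiro computes K = M^17 mod 311.
54^1 ≡ 54 (mod 311)
54^2 = (54^1)^2 ≡ 54^2 = 2916 ≡ 117 (mod 311)
54^4 = (54^2)^2 ≡ 117^2 = 13689 ≡ 5 (mod 311)
54^8 = (54^4)^2 ≡ 5^2 = 25 ≡ 25 (mod 311)
54^16 = (54^8)^2 ≡ 25^2 = 625 ≡ 3 (mod 311)
54^17 = 54^16 · 54^1 ≡ 3 · 54 ≡ 162 (mod 311).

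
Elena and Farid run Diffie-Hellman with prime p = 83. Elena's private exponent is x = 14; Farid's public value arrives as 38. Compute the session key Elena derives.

49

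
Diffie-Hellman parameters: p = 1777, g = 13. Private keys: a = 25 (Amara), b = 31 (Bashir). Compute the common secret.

306

Bashir sends B = g^b mod p = 13^31 mod 1777.
13^1 ≡ 13 (mod 1777)
13^2 = (13^1)^2 ≡ 13^2 = 169 ≡ 169 (mod 1777)
13^4 = (13^2)^2 ≡ 169^2 = 28561 ≡ 129 (mod 1777)
13^8 = (13^4)^2 ≡ 129^2 = 16641 ≡ 648 (mod 1777)
13^16 = (13^8)^2 ≡ 648^2 = 419904 ≡ 532 (mod 1777)
13^31 = 13^16 · 13^8 · 13^4 · 13^2 · 13^1 ≡ 532 · 648 · 129 · 169 · 13 ≡ 37 (mod 1777).
So B = 37. Amara then computes K = B^a mod p = 37^25 mod 1777.
37^1 ≡ 37 (mod 1777)
37^2 = (37^1)^2 ≡ 37^2 = 1369 ≡ 1369 (mod 1777)
37^4 = (37^2)^2 ≡ 1369^2 = 1874161 ≡ 1203 (mod 1777)
37^8 = (37^4)^2 ≡ 1203^2 = 1447209 ≡ 731 (mod 1777)
37^16 = (37^8)^2 ≡ 731^2 = 534361 ≡ 1261 (mod 1777)
37^25 = 37^16 · 37^8 · 37^1 ≡ 1261 · 731 · 37 ≡ 306 (mod 1777).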